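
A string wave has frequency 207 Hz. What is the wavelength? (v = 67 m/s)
λ = v/f = 0.3237 m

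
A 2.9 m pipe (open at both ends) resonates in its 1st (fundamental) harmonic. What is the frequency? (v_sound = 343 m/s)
fₙ = nv/(2L) = 59.14 Hz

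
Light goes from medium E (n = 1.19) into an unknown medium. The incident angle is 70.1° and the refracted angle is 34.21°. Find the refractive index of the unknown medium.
n₂ = n₁·sin θ₁ / sin θ₂ = 1.99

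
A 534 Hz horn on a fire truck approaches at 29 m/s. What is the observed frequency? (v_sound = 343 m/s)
f_obs = f·v/(v − v_s) = 583.3 Hz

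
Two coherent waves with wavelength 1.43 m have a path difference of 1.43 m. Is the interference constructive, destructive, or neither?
constructive — path difference = 1λ, a whole number of wavelengths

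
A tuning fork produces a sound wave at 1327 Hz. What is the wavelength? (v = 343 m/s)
λ = v/f = 0.2585 m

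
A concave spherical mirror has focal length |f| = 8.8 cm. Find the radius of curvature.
R = 2|f| = 17.6 cm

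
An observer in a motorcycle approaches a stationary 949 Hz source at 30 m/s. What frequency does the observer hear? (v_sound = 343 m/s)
f_obs = f·(v + v_o)/v = 1032 Hz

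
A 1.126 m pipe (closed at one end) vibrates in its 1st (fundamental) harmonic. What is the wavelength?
λₙ = 4L/n = 4.504 m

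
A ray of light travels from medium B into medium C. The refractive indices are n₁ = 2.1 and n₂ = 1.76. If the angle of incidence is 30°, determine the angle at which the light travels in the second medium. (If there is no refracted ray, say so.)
sin θ₂ = (n₁/n₂)·sin θ₁ = 0.5966 → θ₂ = 36.63°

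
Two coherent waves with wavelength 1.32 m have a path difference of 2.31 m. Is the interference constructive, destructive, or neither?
neither (partial) — path difference = 1.75λ, neither a whole number of wavelengths nor an odd multiple of λ/2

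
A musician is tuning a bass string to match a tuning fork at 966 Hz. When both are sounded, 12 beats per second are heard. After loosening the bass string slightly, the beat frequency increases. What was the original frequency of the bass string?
954 Hz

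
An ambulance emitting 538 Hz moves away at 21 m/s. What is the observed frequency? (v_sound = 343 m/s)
f_obs = f·v/(v + v_s) = 507 Hz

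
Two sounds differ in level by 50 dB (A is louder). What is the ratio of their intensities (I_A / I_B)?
I_A/I_B = 10^(Δβ/10) = 100000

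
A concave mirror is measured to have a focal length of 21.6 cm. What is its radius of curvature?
R = 2|f| = 43.2 cm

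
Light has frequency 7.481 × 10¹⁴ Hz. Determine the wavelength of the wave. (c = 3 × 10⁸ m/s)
λ = c/f = 401 nm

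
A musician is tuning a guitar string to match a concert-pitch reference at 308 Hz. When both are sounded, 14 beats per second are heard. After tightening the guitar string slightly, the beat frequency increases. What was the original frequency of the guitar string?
322 Hz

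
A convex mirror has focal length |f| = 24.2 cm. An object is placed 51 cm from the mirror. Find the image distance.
f = −24.2 cm (convex); 1/di = 1/f − 1/do → di = -16.41 cm (virtual image, behind mirror)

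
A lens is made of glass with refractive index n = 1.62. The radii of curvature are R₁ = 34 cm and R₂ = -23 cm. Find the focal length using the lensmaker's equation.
1/f = (n − 1)(1/R₁ − 1/R₂) → f = 22.13 cm (converging lens)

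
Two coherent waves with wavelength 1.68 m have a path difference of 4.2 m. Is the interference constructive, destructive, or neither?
destructive — path difference = 2.5λ, an odd multiple of λ/2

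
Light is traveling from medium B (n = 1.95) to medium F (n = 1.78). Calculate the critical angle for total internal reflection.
θc = arcsin(n₂/n₁) = 65.9°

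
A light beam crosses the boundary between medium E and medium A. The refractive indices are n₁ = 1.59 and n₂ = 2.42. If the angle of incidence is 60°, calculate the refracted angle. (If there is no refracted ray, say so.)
sin θ₂ = (n₁/n₂)·sin θ₁ = 0.569 → θ₂ = 34.68°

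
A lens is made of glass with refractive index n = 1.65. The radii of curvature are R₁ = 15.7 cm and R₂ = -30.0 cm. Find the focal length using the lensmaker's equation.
1/f = (n − 1)(1/R₁ − 1/R₂) → f = 15.86 cm (converging lens)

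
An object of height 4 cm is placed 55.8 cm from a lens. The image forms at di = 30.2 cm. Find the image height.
hi = (-di/do) × ho = -2.165 cm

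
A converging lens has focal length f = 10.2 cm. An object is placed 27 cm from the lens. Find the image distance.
1/di = 1/f − 1/do → di = 16.39 cm (real image)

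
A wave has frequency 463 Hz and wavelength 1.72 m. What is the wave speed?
v = fλ = 796.4 m/s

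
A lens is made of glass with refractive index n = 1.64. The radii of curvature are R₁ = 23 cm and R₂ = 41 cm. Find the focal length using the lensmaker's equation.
1/f = (n − 1)(1/R₁ − 1/R₂) → f = 81.86 cm (converging lens)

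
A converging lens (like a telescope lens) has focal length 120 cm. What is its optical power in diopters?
P = 1/f = 0.8333 D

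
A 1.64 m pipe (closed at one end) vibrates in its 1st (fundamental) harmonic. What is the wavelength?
λₙ = 4L/n = 6.56 m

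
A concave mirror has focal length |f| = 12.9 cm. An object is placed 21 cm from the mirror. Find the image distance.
f = +12.9 cm (concave); 1/di = 1/f − 1/do → di = 33.44 cm (real image, in front of mirror)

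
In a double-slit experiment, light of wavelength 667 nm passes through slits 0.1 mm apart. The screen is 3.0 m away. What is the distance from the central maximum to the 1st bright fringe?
y = mλL/d = 20.01 mm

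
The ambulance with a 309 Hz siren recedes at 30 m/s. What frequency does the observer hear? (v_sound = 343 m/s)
f_obs = f·v/(v + v_s) = 284.1 Hz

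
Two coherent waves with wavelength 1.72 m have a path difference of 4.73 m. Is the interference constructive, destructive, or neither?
neither (partial) — path difference = 2.75λ, neither a whole number of wavelengths nor an odd multiple of λ/2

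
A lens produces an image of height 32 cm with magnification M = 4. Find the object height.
ho = |hi|/|M| = 8 cm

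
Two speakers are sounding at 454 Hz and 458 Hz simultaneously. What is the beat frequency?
4 Hz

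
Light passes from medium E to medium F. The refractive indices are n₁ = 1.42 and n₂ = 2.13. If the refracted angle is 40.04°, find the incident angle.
sin θ₁ = (n₂/n₁)·sin θ₂ → θ₁ = 74.79°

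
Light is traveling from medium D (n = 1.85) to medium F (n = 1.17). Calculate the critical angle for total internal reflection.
θc = arcsin(n₂/n₁) = 39.23°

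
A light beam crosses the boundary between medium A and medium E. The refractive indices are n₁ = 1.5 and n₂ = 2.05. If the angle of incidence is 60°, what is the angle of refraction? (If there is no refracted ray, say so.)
sin θ₂ = (n₁/n₂)·sin θ₁ = 0.6337 → θ₂ = 39.32°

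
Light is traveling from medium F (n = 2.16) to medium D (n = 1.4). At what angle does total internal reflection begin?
θc = arcsin(n₂/n₁) = 40.4°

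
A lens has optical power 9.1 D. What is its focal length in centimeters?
f = 1/P = 10.99 cm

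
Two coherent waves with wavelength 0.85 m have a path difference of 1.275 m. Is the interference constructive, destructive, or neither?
destructive — path difference = 1.5λ, an odd multiple of λ/2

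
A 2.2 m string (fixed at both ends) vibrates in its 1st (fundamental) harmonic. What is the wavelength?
λₙ = 2L/n = 4.4 m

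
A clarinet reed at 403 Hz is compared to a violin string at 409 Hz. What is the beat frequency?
6 Hz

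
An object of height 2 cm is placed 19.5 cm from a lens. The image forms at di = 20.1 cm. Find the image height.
hi = (-di/do) × ho = -2.062 cm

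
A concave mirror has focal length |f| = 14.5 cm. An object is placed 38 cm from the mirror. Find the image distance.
f = +14.5 cm (concave); 1/di = 1/f − 1/do → di = 23.45 cm (real image, in front of mirror)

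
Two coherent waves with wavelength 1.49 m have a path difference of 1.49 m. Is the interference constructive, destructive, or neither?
constructive — path difference = 1λ, a whole number of wavelengths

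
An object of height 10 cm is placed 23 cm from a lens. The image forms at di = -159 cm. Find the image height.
hi = (-di/do) × ho = 69.13 cm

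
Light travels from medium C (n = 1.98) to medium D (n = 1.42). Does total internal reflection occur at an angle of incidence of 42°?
θc = arcsin(n₂/n₁) = 45.82°; 42° < θc, so no — the ray refracts.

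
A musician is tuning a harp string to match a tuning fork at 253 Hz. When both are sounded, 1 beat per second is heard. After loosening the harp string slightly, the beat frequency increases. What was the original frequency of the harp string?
252 Hz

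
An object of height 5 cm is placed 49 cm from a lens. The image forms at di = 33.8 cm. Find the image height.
hi = (-di/do) × ho = -3.449 cm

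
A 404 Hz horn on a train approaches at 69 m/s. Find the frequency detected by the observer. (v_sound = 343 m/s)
f_obs = f·v/(v − v_s) = 505.7 Hz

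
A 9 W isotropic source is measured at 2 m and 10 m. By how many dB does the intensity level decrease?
Δβ = 20·log₁₀(r₂/r₁) = 13.98 dB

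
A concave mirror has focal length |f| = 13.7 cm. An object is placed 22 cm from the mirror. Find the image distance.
f = +13.7 cm (concave); 1/di = 1/f − 1/do → di = 36.31 cm (real image, in front of mirror)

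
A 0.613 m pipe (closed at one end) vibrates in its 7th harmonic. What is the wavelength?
λₙ = 4L/n = 0.3503 m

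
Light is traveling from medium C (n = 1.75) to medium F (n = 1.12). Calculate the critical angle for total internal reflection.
θc = arcsin(n₂/n₁) = 39.79°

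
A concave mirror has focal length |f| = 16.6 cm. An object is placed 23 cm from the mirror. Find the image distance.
f = +16.6 cm (concave); 1/di = 1/f − 1/do → di = 59.66 cm (real image, in front of mirror)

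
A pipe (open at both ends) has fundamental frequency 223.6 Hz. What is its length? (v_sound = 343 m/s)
L = v/(2f₁) = 0.767 m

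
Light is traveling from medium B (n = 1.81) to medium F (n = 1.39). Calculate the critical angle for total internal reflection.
θc = arcsin(n₂/n₁) = 50.17°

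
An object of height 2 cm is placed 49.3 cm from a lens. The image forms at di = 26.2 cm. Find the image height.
hi = (-di/do) × ho = -1.063 cm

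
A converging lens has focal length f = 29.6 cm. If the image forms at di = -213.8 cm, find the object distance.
1/do = 1/f − 1/di → do = 26 cm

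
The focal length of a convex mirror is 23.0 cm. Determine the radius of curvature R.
R = 2|f| = 46 cm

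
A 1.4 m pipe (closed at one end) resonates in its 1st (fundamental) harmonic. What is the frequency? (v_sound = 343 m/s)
fₙ = nv/(4L) = 61.25 Hz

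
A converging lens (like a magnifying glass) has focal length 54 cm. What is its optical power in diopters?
P = 1/f = 1.852 D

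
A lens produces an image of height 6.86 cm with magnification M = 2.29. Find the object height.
ho = |hi|/|M| = 2.996 cm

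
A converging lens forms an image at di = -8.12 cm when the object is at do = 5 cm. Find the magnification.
M = −di/do = 1.624 (upright image)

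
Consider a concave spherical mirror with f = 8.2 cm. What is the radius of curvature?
R = 2|f| = 16.4 cm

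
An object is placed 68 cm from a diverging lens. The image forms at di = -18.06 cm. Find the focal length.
1/f = 1/do + 1/di → f = -24.59 cm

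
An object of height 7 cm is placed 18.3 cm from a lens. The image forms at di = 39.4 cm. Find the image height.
hi = (-di/do) × ho = -15.07 cm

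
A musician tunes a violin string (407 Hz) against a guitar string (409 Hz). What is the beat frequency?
2 Hz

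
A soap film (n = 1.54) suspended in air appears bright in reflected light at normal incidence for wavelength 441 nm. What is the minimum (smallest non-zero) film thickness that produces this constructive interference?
2nt = (m − ½)λ with m = 1 → t = (m − ½)λ/(2n) = 71.59 nm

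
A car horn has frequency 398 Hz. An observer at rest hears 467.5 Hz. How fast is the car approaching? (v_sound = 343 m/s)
v_s = v·(1 − f/f_obs) = 50.99 m/s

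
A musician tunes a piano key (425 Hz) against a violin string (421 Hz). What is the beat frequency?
4 Hz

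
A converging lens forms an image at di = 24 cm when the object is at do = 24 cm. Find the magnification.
M = −di/do = -1 (inverted image)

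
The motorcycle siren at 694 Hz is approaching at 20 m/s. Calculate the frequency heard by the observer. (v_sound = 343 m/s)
f_obs = f·v/(v − v_s) = 737 Hz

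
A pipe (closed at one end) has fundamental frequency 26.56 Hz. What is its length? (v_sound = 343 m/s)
L = v/(4f₁) = 3.229 m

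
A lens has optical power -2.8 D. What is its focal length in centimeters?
f = 1/P = -35.71 cm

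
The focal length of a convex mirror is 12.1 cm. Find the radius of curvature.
R = 2|f| = 24.2 cm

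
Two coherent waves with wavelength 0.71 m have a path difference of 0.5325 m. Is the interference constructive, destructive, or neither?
neither (partial) — path difference = 0.75λ, neither a whole number of wavelengths nor an odd multiple of λ/2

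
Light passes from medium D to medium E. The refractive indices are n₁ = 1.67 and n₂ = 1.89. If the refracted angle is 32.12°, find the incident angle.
sin θ₁ = (n₂/n₁)·sin θ₂ → θ₁ = 36.99°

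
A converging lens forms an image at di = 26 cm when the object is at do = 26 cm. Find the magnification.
M = −di/do = -1 (inverted image)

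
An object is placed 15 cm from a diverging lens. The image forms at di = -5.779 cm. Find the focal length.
1/f = 1/do + 1/di → f = -9.401 cm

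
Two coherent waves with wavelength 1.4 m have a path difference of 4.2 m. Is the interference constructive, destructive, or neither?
constructive — path difference = 3λ, a whole number of wavelengths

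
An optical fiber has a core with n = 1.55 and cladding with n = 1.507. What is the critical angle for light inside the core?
θc = arcsin(n_cladding/n_core) = 76.47°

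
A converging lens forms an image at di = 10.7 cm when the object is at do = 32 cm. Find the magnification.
M = −di/do = -0.3344 (inverted image)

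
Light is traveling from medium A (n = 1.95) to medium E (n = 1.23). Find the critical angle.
θc = arcsin(n₂/n₁) = 39.11°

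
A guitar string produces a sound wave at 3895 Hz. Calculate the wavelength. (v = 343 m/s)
λ = v/f = 0.08806 m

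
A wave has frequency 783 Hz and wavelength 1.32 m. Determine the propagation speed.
v = fλ = 1034 m/s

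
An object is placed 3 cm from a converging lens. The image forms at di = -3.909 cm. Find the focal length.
1/f = 1/do + 1/di → f = 12.9 cm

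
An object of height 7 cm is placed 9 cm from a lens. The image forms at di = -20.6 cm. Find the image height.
hi = (-di/do) × ho = 16.02 cm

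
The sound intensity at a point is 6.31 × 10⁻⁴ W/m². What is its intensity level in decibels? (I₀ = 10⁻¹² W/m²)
β = 10·log₁₀(I/I₀) = 88 dB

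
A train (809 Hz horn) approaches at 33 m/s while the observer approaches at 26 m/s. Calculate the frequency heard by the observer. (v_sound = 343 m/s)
f_obs = f·(v + v_o)/(v − v_s) = 963 Hz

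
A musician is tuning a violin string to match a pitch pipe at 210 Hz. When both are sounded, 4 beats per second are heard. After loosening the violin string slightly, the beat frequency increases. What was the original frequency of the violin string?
206 Hz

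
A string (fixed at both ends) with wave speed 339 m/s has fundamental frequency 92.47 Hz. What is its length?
L = v/(2f₁) = 1.833 m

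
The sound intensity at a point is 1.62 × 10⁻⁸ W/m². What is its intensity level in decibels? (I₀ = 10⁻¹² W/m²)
β = 10·log₁₀(I/I₀) = 42.1 dB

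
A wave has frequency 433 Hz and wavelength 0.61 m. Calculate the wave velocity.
v = fλ = 264.1 m/s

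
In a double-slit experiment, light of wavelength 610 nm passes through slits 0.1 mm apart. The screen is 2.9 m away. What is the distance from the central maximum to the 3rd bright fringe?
y = mλL/d = 53.07 mm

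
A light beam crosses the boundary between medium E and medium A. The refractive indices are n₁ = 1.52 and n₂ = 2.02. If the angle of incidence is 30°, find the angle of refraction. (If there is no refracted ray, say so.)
sin θ₂ = (n₁/n₂)·sin θ₁ = 0.3762 → θ₂ = 22.1°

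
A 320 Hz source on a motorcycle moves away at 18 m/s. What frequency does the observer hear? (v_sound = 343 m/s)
f_obs = f·v/(v + v_s) = 304 Hz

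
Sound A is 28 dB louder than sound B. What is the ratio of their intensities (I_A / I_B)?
I_A/I_B = 10^(Δβ/10) = 631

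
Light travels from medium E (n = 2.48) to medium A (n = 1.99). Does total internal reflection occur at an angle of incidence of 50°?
θc = arcsin(n₂/n₁) = 53.36°; 50° < θc, so no — the ray refracts.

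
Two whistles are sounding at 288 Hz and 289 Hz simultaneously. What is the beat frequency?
1 Hz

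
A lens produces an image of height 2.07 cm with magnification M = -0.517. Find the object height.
ho = |hi|/|M| = 4.004 cm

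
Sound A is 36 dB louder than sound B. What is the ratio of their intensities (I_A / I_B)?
I_A/I_B = 10^(Δβ/10) = 3981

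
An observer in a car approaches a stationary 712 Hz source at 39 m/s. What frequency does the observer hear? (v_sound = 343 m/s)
f_obs = f·(v + v_o)/v = 793 Hz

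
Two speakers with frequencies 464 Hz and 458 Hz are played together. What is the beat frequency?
6 Hz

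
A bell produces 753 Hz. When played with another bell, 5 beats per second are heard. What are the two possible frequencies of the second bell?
f₂ = 753 ± 5 Hz → 758 Hz or 748 Hz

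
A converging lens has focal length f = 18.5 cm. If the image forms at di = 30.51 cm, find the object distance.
1/do = 1/f − 1/di → do = 47 cm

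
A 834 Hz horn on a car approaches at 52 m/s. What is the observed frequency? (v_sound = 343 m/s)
f_obs = f·v/(v − v_s) = 983 Hz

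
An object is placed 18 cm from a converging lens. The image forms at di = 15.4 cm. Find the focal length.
1/f = 1/do + 1/di → f = 8.299 cm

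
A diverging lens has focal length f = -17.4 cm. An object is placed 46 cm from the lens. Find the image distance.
1/di = 1/f − 1/do → di = -12.62 cm (virtual image)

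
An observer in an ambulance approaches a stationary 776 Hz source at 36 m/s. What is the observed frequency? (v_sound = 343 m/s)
f_obs = f·(v + v_o)/v = 857.4 Hz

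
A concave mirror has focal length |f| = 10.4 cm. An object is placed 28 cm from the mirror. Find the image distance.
f = +10.4 cm (concave); 1/di = 1/f − 1/do → di = 16.55 cm (real image, in front of mirror)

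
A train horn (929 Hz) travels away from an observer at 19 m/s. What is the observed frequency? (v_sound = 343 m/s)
f_obs = f·v/(v + v_s) = 880.2 Hz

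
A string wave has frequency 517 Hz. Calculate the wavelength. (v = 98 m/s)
λ = v/f = 0.1896 m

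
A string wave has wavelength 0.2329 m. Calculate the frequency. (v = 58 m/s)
f = v/λ = 249 Hz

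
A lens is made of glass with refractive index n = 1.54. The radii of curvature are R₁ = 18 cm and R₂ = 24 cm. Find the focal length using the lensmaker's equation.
1/f = (n − 1)(1/R₁ − 1/R₂) → f = 133.3 cm (converging lens)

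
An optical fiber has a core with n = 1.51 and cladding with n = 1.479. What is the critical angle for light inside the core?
θc = arcsin(n_cladding/n_core) = 78.37°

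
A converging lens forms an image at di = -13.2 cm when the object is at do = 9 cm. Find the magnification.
M = −di/do = 1.467 (upright image)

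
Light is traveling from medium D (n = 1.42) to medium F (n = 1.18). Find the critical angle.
θc = arcsin(n₂/n₁) = 56.2°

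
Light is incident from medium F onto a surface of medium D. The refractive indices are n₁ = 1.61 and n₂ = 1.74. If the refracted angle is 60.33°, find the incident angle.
sin θ₁ = (n₂/n₁)·sin θ₂ → θ₁ = 69.89°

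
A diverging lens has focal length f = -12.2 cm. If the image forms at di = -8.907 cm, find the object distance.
1/do = 1/f − 1/di → do = 33 cm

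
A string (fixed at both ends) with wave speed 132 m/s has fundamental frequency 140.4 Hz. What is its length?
L = v/(2f₁) = 0.4701 m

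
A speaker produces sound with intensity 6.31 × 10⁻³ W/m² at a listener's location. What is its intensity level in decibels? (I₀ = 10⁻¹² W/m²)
β = 10·log₁₀(I/I₀) = 98 dB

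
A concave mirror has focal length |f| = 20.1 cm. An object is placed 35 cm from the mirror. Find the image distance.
f = +20.1 cm (concave); 1/di = 1/f − 1/do → di = 47.21 cm (real image, in front of mirror)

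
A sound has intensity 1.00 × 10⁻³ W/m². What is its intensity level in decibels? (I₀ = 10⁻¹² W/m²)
β = 10·log₁₀(I/I₀) = 90 dB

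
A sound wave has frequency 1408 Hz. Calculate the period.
T = 1/f = 7.102 × 10⁻⁴ s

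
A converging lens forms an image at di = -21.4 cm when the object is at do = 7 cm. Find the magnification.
M = −di/do = 3.057 (upright image)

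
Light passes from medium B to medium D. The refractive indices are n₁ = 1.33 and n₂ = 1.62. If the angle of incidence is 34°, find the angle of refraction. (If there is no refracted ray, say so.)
sin θ₂ = (n₁/n₂)·sin θ₁ = 0.4591 → θ₂ = 27.33°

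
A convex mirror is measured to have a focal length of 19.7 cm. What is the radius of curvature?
R = 2|f| = 39.4 cm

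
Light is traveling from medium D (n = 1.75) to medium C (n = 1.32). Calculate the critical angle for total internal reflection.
θc = arcsin(n₂/n₁) = 48.96°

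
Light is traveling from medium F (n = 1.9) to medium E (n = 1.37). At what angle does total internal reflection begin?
θc = arcsin(n₂/n₁) = 46.14°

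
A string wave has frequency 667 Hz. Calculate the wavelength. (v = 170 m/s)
λ = v/f = 0.2549 m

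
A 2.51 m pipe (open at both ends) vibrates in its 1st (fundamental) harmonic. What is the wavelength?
λₙ = 2L/n = 5.02 m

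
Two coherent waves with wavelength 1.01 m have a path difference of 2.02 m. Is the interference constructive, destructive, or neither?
constructive — path difference = 2λ, a whole number of wavelengths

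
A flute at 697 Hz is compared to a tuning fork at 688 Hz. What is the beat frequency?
9 Hz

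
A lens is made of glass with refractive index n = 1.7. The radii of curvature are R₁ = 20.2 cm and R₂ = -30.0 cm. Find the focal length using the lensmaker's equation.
1/f = (n − 1)(1/R₁ − 1/R₂) → f = 17.25 cm (converging lens)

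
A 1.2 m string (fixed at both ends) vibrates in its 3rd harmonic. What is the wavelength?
λₙ = 2L/n = 0.8 m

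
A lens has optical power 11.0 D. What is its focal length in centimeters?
f = 1/P = 9.091 cm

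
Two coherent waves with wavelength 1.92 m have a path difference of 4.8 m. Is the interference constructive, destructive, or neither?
destructive — path difference = 2.5λ, an odd multiple of λ/2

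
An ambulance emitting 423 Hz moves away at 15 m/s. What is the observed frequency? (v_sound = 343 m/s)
f_obs = f·v/(v + v_s) = 405.3 Hz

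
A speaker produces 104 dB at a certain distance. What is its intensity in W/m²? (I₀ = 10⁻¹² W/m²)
I = I₀·10^(β/10) = 2.51 × 10⁻² W/m²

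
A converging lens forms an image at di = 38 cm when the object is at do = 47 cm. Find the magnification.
M = −di/do = -0.8085 (inverted image)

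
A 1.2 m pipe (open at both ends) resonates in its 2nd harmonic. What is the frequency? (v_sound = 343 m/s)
fₙ = nv/(2L) = 285.8 Hz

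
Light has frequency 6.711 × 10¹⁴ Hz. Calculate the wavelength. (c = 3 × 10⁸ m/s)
λ = c/f = 447 nm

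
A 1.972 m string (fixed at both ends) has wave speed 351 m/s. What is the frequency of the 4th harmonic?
fₙ = nv/(2L) = 356 Hz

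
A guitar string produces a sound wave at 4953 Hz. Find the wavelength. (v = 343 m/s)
λ = v/f = 0.06925 m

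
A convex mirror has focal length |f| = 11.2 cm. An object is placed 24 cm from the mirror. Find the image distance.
f = −11.2 cm (convex); 1/di = 1/f − 1/do → di = -7.636 cm (virtual image, behind mirror)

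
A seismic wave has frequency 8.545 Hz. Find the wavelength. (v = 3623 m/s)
λ = v/f = 424 m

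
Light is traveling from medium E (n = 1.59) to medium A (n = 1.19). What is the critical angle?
θc = arcsin(n₂/n₁) = 48.45°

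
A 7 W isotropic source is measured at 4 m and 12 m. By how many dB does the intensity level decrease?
Δβ = 20·log₁₀(r₂/r₁) = 9.542 dB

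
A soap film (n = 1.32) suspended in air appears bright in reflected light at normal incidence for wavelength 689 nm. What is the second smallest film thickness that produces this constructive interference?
2nt = (m − ½)λ with m = 2 → t = (m − ½)λ/(2n) = 391.5 nm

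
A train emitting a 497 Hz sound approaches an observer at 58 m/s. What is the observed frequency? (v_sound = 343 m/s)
f_obs = f·v/(v − v_s) = 598.1 Hz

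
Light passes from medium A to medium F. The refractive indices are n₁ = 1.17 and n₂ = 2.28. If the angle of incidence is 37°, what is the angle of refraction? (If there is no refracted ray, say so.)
sin θ₂ = (n₁/n₂)·sin θ₁ = 0.3088 → θ₂ = 17.99°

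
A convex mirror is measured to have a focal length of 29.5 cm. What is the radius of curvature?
R = 2|f| = 59 cm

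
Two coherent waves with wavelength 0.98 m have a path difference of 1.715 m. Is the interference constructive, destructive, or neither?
neither (partial) — path difference = 1.75λ, neither a whole number of wavelengths nor an odd multiple of λ/2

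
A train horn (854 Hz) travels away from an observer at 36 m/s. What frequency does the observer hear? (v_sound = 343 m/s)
f_obs = f·v/(v + v_s) = 772.9 Hz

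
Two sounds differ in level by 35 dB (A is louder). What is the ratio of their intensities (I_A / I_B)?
I_A/I_B = 10^(Δβ/10) = 3162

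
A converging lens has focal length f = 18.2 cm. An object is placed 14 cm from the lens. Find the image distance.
1/di = 1/f − 1/do → di = -60.67 cm (virtual image)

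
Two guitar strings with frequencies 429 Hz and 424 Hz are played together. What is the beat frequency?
5 Hz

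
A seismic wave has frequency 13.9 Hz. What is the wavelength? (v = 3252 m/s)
λ = v/f = 234 m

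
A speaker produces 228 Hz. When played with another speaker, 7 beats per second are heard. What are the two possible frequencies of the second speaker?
f₂ = 228 ± 7 Hz → 235 Hz or 221 Hz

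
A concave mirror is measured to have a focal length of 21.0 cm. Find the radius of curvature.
R = 2|f| = 42 cm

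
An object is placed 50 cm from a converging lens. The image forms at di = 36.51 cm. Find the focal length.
1/f = 1/do + 1/di → f = 21.1 cm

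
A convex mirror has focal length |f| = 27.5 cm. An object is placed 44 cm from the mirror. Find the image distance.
f = −27.5 cm (convex); 1/di = 1/f − 1/do → di = -16.92 cm (virtual image, behind mirror)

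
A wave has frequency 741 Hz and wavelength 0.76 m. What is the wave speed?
v = fλ = 563.2 m/s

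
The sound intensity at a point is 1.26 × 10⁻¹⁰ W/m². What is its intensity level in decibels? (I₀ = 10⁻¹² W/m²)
β = 10·log₁₀(I/I₀) = 21 dB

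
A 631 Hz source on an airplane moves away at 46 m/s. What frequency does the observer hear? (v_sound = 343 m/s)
f_obs = f·v/(v + v_s) = 556.4 Hz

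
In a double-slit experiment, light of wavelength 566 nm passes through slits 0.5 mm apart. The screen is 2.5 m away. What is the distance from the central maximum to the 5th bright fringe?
y = mλL/d = 14.15 mm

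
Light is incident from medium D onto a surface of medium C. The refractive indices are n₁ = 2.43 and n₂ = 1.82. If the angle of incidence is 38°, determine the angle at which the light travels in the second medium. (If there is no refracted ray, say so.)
sin θ₂ = (n₁/n₂)·sin θ₁ = 0.822 → θ₂ = 55.29°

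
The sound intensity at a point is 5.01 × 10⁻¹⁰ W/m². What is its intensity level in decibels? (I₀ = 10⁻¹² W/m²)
β = 10·log₁₀(I/I₀) = 27 dB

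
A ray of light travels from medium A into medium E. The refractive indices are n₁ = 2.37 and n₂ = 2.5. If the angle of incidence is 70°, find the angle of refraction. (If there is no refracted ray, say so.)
sin θ₂ = (n₁/n₂)·sin θ₁ = 0.8908 → θ₂ = 62.98°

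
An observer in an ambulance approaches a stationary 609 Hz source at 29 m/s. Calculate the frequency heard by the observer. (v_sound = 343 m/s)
f_obs = f·(v + v_o)/v = 660.5 Hz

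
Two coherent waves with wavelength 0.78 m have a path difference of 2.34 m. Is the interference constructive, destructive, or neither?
constructive — path difference = 3λ, a whole number of wavelengths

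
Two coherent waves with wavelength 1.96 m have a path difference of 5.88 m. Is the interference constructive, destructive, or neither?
constructive — path difference = 3λ, a whole number of wavelengths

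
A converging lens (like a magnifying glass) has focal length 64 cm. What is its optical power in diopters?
P = 1/f = 1.562 D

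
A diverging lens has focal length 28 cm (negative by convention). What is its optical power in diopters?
P = 1/f = -3.571 D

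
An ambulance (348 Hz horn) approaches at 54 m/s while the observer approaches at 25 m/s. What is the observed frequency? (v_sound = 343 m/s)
f_obs = f·(v + v_o)/(v − v_s) = 443.1 Hz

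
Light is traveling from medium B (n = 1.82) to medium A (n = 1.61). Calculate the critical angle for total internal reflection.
θc = arcsin(n₂/n₁) = 62.2°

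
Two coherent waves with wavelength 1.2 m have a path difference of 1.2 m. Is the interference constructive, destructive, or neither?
constructive — path difference = 1λ, a whole number of wavelengths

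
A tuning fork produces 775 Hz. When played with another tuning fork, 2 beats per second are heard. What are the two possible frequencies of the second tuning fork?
f₂ = 775 ± 2 Hz → 777 Hz or 773 Hz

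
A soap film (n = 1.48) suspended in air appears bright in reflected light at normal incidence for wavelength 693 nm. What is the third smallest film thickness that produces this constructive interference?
2nt = (m − ½)λ with m = 3 → t = (m − ½)λ/(2n) = 585.3 nm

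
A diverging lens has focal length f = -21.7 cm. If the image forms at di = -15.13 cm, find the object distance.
1/do = 1/f − 1/di → do = 49.97 cm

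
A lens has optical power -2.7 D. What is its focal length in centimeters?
f = 1/P = -37.04 cm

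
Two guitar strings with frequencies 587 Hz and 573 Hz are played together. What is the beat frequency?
14 Hz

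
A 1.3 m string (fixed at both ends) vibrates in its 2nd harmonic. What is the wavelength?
λₙ = 2L/n = 1.3 m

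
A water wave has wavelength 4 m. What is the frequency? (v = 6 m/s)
f = v/λ = 1.5 Hz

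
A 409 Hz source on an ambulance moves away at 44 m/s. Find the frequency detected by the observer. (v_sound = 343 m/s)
f_obs = f·v/(v + v_s) = 362.5 Hz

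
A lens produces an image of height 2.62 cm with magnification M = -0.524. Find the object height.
ho = |hi|/|M| = 5 cm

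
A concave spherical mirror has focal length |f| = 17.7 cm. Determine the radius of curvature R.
R = 2|f| = 35.4 cm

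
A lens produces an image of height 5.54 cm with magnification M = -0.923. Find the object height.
ho = |hi|/|M| = 6.002 cm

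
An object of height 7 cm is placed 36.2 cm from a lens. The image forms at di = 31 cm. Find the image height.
hi = (-di/do) × ho = -5.994 cm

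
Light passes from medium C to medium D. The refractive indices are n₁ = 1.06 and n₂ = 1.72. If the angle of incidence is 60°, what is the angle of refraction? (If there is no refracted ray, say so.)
sin θ₂ = (n₁/n₂)·sin θ₁ = 0.5337 → θ₂ = 32.26°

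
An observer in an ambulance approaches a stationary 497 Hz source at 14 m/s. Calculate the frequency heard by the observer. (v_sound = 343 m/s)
f_obs = f·(v + v_o)/v = 517.3 Hz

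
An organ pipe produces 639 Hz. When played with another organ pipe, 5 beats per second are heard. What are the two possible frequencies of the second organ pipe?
f₂ = 639 ± 5 Hz → 644 Hz or 634 Hz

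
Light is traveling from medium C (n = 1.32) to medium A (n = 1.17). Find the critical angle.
θc = arcsin(n₂/n₁) = 62.42°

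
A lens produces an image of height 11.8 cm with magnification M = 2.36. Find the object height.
ho = |hi|/|M| = 5 cm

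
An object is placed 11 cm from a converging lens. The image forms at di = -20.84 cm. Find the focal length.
1/f = 1/do + 1/di → f = 23.3 cm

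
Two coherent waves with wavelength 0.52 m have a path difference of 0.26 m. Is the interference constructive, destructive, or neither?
destructive — path difference = 0.5λ, an odd multiple of λ/2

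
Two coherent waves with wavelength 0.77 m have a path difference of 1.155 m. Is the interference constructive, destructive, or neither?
destructive — path difference = 1.5λ, an odd multiple of λ/2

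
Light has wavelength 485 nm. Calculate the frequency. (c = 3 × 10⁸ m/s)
f = c/λ = 6.186 × 10¹⁴ Hz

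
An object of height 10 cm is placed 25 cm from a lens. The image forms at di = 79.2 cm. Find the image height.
hi = (-di/do) × ho = -31.68 cm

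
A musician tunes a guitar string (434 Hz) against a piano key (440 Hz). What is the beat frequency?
6 Hz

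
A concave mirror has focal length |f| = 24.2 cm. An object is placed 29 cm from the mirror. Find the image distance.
f = +24.2 cm (concave); 1/di = 1/f − 1/do → di = 146.2 cm (real image, in front of mirror)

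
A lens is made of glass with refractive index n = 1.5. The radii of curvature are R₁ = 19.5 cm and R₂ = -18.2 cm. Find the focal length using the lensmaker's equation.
1/f = (n − 1)(1/R₁ − 1/R₂) → f = 18.83 cm (converging lens)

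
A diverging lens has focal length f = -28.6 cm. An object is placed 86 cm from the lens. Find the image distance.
1/di = 1/f − 1/do → di = -21.46 cm (virtual image)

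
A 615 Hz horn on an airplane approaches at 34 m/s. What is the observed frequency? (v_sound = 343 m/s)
f_obs = f·v/(v − v_s) = 682.7 Hz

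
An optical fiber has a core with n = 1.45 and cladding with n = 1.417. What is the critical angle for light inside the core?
θc = arcsin(n_cladding/n_core) = 77.75°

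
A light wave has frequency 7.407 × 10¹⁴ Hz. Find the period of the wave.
T = 1/f = 1.350 × 10⁻¹⁵ s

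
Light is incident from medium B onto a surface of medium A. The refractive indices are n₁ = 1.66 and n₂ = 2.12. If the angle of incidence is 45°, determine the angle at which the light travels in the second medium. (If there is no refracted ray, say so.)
sin θ₂ = (n₁/n₂)·sin θ₁ = 0.5537 → θ₂ = 33.62°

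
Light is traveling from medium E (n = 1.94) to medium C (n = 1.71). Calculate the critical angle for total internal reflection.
θc = arcsin(n₂/n₁) = 61.82°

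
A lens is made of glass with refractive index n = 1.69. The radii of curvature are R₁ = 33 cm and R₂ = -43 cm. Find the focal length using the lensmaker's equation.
1/f = (n − 1)(1/R₁ − 1/R₂) → f = 27.06 cm (converging lens)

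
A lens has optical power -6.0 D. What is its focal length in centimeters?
f = 1/P = -16.67 cm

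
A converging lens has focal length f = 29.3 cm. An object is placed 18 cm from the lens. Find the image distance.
1/di = 1/f − 1/do → di = -46.67 cm (virtual image)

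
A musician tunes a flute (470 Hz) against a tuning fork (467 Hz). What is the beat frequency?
3 Hz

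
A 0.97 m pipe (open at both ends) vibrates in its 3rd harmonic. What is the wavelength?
λₙ = 2L/n = 0.6467 m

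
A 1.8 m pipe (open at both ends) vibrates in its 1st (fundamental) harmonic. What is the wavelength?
λₙ = 2L/n = 3.6 m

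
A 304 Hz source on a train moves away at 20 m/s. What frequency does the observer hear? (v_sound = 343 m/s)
f_obs = f·v/(v + v_s) = 287.3 Hz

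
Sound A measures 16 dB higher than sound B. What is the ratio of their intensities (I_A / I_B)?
I_A/I_B = 10^(Δβ/10) = 39.81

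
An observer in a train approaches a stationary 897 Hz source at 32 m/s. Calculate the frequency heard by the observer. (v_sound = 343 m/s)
f_obs = f·(v + v_o)/v = 980.7 Hz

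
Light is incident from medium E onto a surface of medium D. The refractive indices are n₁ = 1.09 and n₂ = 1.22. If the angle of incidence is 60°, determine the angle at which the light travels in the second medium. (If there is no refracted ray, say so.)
sin θ₂ = (n₁/n₂)·sin θ₁ = 0.7737 → θ₂ = 50.69°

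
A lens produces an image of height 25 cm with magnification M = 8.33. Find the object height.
ho = |hi|/|M| = 3.001 cm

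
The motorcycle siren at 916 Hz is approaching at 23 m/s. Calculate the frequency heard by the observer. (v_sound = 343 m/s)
f_obs = f·v/(v − v_s) = 981.8 Hz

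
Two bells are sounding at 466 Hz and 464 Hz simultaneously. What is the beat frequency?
2 Hz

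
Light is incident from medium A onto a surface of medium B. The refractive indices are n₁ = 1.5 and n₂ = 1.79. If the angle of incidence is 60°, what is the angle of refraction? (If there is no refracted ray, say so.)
sin θ₂ = (n₁/n₂)·sin θ₁ = 0.7257 → θ₂ = 46.53°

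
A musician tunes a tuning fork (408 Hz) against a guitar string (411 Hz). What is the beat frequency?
3 Hz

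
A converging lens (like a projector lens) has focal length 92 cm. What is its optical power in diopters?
P = 1/f = 1.087 D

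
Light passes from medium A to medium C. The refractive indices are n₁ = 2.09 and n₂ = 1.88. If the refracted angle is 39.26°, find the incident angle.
sin θ₁ = (n₂/n₁)·sin θ₂ → θ₁ = 34.7°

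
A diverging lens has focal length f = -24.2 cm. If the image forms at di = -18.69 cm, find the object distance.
1/do = 1/f − 1/di → do = 82.09 cm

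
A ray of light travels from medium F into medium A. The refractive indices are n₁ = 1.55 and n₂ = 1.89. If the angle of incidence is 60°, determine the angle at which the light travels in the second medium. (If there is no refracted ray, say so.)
sin θ₂ = (n₁/n₂)·sin θ₁ = 0.7102 → θ₂ = 45.25°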